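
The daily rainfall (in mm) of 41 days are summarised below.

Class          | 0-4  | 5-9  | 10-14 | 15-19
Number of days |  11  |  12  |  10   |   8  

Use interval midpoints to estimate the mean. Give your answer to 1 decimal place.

8.8

Midpoints: 2, 7, 12, 17
Σfm = 11×2 + 12×7 + 10×12 + 8×17 = 362
n = Σf = 41
Mean = 362 / 41 = 8.8293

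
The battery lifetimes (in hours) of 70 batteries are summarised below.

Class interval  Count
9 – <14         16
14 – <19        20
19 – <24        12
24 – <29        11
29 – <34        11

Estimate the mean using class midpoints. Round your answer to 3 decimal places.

Midpoints: 11.5, 16.5, 21.5, 26.5, 31.5
Σfm = 16×11.5 + 20×16.5 + 12×21.5 + 11×26.5 + 11×31.5 = 1410
n = Σf = 70
Mean = 1410 / 70 = 20.1429

20.143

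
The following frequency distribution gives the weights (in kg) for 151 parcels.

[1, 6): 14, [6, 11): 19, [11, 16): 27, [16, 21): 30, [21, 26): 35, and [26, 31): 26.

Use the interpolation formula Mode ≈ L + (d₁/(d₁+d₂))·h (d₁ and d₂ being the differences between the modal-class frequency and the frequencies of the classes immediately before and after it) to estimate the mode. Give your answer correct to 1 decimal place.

22.8

Modal class: [21, 26) (highest frequency 35).
d₁ = 35 − 30 = 5, d₂ = 35 − 26 = 9
Mode ≈ 21 + (5/(5+9)) × 5 = 21 + 1.7857 = 22.7857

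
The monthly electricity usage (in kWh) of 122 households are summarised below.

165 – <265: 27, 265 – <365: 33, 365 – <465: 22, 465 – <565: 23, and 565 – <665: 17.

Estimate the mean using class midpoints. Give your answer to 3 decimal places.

Midpoints: 215, 315, 415, 515, 615
Σfm = 27×215 + 33×315 + 22×415 + 23×515 + 17×615 = 47630
n = Σf = 122
Mean = 47630 / 122 = 390.4098

390.410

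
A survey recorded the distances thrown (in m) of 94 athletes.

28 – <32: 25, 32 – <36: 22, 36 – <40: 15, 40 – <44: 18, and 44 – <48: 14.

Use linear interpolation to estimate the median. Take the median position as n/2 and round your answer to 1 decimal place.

Cumulative frequencies: 25, 47, 62, 80, 94
n = 94; position = n/2 = 47.
This falls in the class 32 – <36: L = 32, F = 25, f = 22, h = 4.
Median ≈ 32 + ((47 − 25) / 22) × 4 = 36.0000

36.0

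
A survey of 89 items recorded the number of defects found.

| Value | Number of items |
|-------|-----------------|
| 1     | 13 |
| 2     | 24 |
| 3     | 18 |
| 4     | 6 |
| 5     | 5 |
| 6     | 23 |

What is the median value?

3

Cumulative frequencies: 13, 37, 55, 61, 66, 89
n = 89, so the median is the value in position (n+1)/2 = 45.
Position 45 falls at value 3.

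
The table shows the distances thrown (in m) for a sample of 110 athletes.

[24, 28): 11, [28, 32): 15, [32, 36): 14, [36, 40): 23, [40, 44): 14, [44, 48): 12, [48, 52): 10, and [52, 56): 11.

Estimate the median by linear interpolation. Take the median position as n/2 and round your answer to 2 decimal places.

38.61

Cumulative frequencies: 11, 26, 40, 63, 77, 89, 99, 110
n = 110; position = n/2 = 55.
This falls in the class [36, 40): L = 36, F = 40, f = 23, h = 4.
Median ≈ 36 + ((55 − 40) / 23) × 4 = 38.6087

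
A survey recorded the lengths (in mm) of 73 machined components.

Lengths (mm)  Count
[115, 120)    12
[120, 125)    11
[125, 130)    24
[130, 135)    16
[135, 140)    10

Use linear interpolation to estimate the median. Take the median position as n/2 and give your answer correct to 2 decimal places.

Cumulative frequencies: 12, 23, 47, 63, 73
n = 73; position = n/2 = 36.5.
This falls in the class [125, 130): L = 125, F = 23, f = 24, h = 5.
Median ≈ 125 + ((36.5 − 23) / 24) × 5 = 127.8125

127.81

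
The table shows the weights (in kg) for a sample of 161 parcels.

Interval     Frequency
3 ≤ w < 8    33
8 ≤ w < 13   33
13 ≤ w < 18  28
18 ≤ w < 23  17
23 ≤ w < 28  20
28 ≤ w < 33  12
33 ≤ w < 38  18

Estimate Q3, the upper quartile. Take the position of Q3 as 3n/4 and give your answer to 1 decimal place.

25.4

Cumulative frequencies: 33, 66, 94, 111, 131, 143, 161
n = 161; position = 3n/4 = 120.75.
This falls in the class 23 ≤ w < 28: L = 23, F = 111, f = 20, h = 5.
Upper quartile ≈ 23 + ((120.75 − 111) / 20) × 5 = 25.4375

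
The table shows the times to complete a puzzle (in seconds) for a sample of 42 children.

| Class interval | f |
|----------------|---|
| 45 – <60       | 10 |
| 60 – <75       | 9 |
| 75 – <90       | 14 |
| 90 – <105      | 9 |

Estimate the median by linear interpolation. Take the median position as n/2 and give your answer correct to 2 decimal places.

Cumulative frequencies: 10, 19, 33, 42
n = 42; position = n/2 = 21.
This falls in the class 75 – <90: L = 75, F = 19, f = 14, h = 15.
Median ≈ 75 + ((21 − 19) / 14) × 15 = 77.1429

77.14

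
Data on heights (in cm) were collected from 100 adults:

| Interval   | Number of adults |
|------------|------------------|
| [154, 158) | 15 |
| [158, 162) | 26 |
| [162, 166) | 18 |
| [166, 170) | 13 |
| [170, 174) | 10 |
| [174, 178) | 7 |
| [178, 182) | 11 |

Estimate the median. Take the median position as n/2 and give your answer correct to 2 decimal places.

164.00

Cumulative frequencies: 15, 41, 59, 72, 82, 89, 100
n = 100; position = n/2 = 50.
This falls in the class [162, 166): L = 162, F = 41, f = 18, h = 4.
Median ≈ 162 + ((50 − 41) / 18) × 4 = 164.0000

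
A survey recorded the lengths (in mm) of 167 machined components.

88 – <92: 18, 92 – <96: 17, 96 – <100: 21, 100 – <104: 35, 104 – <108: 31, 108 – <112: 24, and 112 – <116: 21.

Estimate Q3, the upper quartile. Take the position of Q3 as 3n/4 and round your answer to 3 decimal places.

108.542

Cumulative frequencies: 18, 35, 56, 91, 122, 146, 167
n = 167; position = 3n/4 = 125.25.
This falls in the class 108 – <112: L = 108, F = 122, f = 24, h = 4.
Upper quartile ≈ 108 + ((125.25 − 122) / 24) × 4 = 108.5417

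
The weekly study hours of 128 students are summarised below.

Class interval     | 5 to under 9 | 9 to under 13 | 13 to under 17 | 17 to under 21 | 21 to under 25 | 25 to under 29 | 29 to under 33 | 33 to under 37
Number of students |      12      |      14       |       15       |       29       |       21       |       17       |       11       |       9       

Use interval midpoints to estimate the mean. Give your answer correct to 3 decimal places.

20.406

Midpoints: 7, 11, 15, 19, 23, 27, 31, 35
Σfm = 12×7 + 14×11 + 15×15 + 29×19 + 21×23 + 17×27 + 11×31 + 9×35 = 2612
n = Σf = 128
Mean = 2612 / 128 = 20.4062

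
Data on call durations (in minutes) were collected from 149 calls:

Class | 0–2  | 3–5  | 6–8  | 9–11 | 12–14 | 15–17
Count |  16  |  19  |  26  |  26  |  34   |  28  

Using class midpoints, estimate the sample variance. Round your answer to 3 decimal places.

Midpoints: 1, 4, 7, 10, 13, 16
n = 149, Σfm = 1424, mean = 9.5570
Σfm² = 17108
Σf(m − x̄)² = Σfm² − (Σfm)²/n = 17108 − 1424²/149 = 3498.7651
Sample variance = 3498.7651 / 148 = 23.6403

23.640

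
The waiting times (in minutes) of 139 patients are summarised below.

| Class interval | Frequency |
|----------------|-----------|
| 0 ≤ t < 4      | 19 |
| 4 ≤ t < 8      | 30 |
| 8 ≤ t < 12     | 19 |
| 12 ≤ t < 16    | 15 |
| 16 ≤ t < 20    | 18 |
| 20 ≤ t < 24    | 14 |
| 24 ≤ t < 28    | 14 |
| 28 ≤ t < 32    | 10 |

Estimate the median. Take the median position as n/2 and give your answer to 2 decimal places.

12.40

Cumulative frequencies: 19, 49, 68, 83, 101, 115, 129, 139
n = 139; position = n/2 = 69.5.
This falls in the class 12 ≤ t < 16: L = 12, F = 68, f = 15, h = 4.
Median ≈ 12 + ((69.5 − 68) / 15) × 4 = 12.4000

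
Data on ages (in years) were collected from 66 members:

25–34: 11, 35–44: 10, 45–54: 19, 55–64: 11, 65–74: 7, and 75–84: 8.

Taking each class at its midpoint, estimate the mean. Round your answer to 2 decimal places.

Midpoints: 29.5, 39.5, 49.5, 59.5, 69.5, 79.5
Σfm = 11×29.5 + 10×39.5 + 19×49.5 + 11×59.5 + 7×69.5 + 8×79.5 = 3437
n = Σf = 66
Mean = 3437 / 66 = 52.0758

52.08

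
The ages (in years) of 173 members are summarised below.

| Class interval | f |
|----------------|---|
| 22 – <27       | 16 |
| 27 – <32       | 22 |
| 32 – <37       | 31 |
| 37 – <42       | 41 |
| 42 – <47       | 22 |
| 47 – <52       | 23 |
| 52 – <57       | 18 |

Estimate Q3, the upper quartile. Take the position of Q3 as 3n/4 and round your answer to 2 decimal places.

46.49

Cumulative frequencies: 16, 38, 69, 110, 132, 155, 173
n = 173; position = 3n/4 = 129.75.
This falls in the class 42 – <47: L = 42, F = 110, f = 22, h = 5.
Upper quartile ≈ 42 + ((129.75 − 110) / 22) × 5 = 46.4886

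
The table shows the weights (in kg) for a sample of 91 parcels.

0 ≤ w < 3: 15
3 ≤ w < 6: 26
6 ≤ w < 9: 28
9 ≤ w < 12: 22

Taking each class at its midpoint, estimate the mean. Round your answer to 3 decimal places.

6.379

Midpoints: 1.5, 4.5, 7.5, 10.5
Σfm = 15×1.5 + 26×4.5 + 28×7.5 + 22×10.5 = 580.5
n = Σf = 91
Mean = 580.5 / 91 = 6.3791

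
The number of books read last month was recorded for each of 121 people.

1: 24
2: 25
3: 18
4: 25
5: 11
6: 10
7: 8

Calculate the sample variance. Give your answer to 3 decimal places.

Values: 1, 2, 3, 4, 5, 6, 7
n = 121, Σfx = 399, mean = 3.2975
Σfx² = 1713
Σf(x − x̄)² = Σfx² − (Σfx)²/n = 1713 − 399²/121 = 397.2893
Sample variance = 397.2893 / 120 = 3.3107

3.311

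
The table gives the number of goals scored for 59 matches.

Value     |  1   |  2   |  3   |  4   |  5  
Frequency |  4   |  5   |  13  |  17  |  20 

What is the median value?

4

Cumulative frequencies: 4, 9, 22, 39, 59
n = 59, so the median is the value in position (n+1)/2 = 30.
Position 30 falls at value 4.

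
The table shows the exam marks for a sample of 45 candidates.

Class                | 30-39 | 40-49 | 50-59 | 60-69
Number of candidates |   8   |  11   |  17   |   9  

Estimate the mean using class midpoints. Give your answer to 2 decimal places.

Midpoints: 34.5, 44.5, 54.5, 64.5
Σfm = 8×34.5 + 11×44.5 + 17×54.5 + 9×64.5 = 2272.5
n = Σf = 45
Mean = 2272.5 / 45 = 50.5000

50.50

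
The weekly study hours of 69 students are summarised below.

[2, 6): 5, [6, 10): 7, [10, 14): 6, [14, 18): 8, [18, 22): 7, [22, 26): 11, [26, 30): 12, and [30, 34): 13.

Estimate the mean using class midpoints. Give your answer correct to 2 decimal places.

Midpoints: 4, 8, 12, 16, 20, 24, 28, 32
Σfm = 5×4 + 7×8 + 6×12 + 8×16 + 7×20 + 11×24 + 12×28 + 13×32 = 1432
n = Σf = 69
Mean = 1432 / 69 = 20.7536

20.75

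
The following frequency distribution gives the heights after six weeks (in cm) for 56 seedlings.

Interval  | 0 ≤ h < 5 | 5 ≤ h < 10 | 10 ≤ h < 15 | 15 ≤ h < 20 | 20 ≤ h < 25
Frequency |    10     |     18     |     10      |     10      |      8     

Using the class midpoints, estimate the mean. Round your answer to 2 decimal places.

Midpoints: 2.5, 7.5, 12.5, 17.5, 22.5
Σfm = 10×2.5 + 18×7.5 + 10×12.5 + 10×17.5 + 8×22.5 = 640
n = Σf = 56
Mean = 640 / 56 = 11.4286

11.43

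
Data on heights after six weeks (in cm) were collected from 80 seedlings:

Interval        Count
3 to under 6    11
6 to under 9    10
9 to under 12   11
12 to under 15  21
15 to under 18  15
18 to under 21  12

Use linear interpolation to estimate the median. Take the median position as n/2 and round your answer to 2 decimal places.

Cumulative frequencies: 11, 21, 32, 53, 68, 80
n = 80; position = n/2 = 40.
This falls in the class 12 to under 15: L = 12, F = 32, f = 21, h = 3.
Median ≈ 12 + ((40 − 32) / 21) × 3 = 13.1429

13.14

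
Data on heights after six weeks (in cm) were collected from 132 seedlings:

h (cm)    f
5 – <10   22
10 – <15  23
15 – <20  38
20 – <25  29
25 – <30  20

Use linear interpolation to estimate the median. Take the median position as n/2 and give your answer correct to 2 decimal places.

Cumulative frequencies: 22, 45, 83, 112, 132
n = 132; position = n/2 = 66.
This falls in the class 15 – <20: L = 15, F = 45, f = 38, h = 5.
Median ≈ 15 + ((66 − 45) / 38) × 5 = 17.7632

17.76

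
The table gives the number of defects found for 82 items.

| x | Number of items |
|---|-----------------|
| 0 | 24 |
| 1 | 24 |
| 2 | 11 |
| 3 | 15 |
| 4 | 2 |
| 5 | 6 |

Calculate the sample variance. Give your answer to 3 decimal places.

2.248

Values: 0, 1, 2, 3, 4, 5
n = 82, Σfx = 129, mean = 1.5732
Σfx² = 385
Σf(x − x̄)² = Σfx² − (Σfx)²/n = 385 − 129²/82 = 182.0610
Sample variance = 182.0610 / 81 = 2.2477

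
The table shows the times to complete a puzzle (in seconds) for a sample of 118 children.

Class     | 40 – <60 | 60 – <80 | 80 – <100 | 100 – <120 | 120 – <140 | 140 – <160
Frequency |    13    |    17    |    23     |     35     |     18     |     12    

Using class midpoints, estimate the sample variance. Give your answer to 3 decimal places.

852.267

Midpoints: 50, 70, 90, 110, 130, 150
n = 118, Σfm = 11900, mean = 100.8475
Σfm² = 1299800
Σf(m − x̄)² = Σfm² − (Σfm)²/n = 1299800 − 11900²/118 = 99715.2542
Sample variance = 99715.2542 / 117 = 852.2671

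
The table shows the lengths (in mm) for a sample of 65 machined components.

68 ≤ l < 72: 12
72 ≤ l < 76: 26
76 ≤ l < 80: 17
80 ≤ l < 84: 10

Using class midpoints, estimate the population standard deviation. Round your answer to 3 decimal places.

Midpoints: 70, 74, 78, 82
n = 65, Σfm = 4910, mean = 75.5385
Σfm² = 371844
Σf(m − x̄)² = Σfm² − (Σfm)²/n = 371844 − 4910²/65 = 950.1538
Population variance = 950.1538 / 65 = 14.6178
Standard deviation = √14.6178 = 3.8233

3.823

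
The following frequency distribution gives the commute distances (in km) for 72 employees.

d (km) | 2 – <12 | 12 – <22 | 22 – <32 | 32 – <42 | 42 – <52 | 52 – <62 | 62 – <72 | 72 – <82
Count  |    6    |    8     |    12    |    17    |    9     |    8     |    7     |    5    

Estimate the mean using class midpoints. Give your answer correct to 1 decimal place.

Midpoints: 7, 17, 27, 37, 47, 57, 67, 77
Σfm = 6×7 + 8×17 + 12×27 + 17×37 + 9×47 + 8×57 + 7×67 + 5×77 = 2864
n = Σf = 72
Mean = 2864 / 72 = 39.7778

39.8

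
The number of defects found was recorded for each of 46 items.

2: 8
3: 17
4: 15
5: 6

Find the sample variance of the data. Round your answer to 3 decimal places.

Values: 2, 3, 4, 5
n = 46, Σfx = 157, mean = 3.4130
Σfx² = 575
Σf(x − x̄)² = Σfx² − (Σfx)²/n = 575 − 157²/46 = 39.1522
Sample variance = 39.1522 / 45 = 0.8700

0.870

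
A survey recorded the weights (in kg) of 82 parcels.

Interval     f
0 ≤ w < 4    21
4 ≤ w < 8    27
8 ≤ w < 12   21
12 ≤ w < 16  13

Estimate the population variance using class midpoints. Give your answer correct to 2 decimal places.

16.73

Midpoints: 2, 6, 10, 14
n = 82, Σfm = 596, mean = 7.2683
Σfm² = 5704
Σf(m − x̄)² = Σfm² − (Σfm)²/n = 5704 − 596²/82 = 1372.0976
Population variance = 1372.0976 / 82 = 16.7329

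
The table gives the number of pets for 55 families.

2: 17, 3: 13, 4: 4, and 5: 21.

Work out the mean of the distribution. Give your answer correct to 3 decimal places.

Values: 2, 3, 4, 5
Σfx = 17×2 + 13×3 + 4×4 + 21×5 = 194
n = Σf = 55
Mean = 194 / 55 = 3.5273

3.527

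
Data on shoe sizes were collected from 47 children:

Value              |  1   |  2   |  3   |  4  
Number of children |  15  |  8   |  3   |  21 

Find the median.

Cumulative frequencies: 15, 23, 26, 47
n = 47, so the median is the value in position (n+1)/2 = 24.
Position 24 falls at value 3.

3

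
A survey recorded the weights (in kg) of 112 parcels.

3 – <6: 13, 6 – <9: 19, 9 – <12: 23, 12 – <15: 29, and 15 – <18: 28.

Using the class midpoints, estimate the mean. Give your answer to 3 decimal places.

Midpoints: 4.5, 7.5, 10.5, 13.5, 16.5
Σfm = 13×4.5 + 19×7.5 + 23×10.5 + 29×13.5 + 28×16.5 = 1296
n = Σf = 112
Mean = 1296 / 112 = 11.5714

11.571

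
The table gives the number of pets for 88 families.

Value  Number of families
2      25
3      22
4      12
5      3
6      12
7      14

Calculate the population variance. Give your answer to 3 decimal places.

Values: 2, 3, 4, 5, 6, 7
n = 88, Σfx = 349, mean = 3.9659
Σfx² = 1683
Σf(x − x̄)² = Σfx² − (Σfx)²/n = 1683 − 349²/88 = 298.8977
Population variance = 298.8977 / 88 = 3.3966

3.397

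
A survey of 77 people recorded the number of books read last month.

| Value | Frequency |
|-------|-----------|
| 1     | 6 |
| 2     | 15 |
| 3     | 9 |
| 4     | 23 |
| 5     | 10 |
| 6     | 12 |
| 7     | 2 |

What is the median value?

4

Cumulative frequencies: 6, 21, 30, 53, 63, 75, 77
n = 77, so the median is the value in position (n+1)/2 = 39.
Position 39 falls at value 4.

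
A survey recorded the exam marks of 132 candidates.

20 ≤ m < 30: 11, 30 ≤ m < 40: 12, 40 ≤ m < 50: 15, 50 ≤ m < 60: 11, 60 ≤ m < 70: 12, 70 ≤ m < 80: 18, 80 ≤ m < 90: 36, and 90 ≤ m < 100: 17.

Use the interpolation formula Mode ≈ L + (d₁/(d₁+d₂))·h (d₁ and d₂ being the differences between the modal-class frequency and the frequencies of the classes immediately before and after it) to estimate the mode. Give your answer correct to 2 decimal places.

84.86

Modal class: 80 ≤ m < 90 (highest frequency 36).
d₁ = 36 − 18 = 18, d₂ = 36 − 17 = 19
Mode ≈ 80 + (18/(18+19)) × 10 = 80 + 4.8649 = 84.8649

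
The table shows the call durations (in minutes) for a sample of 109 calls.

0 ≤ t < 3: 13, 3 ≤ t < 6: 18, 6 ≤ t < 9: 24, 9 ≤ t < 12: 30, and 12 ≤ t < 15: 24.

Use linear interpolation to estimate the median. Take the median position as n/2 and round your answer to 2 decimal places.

Cumulative frequencies: 13, 31, 55, 85, 109
n = 109; position = n/2 = 54.5.
This falls in the class 6 ≤ t < 9: L = 6, F = 31, f = 24, h = 3.
Median ≈ 6 + ((54.5 − 31) / 24) × 3 = 8.9375

8.94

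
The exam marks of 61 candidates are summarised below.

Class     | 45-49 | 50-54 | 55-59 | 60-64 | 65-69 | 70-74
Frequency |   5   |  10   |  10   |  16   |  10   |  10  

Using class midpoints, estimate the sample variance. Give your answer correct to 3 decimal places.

Midpoints: 47, 52, 57, 62, 67, 72
n = 61, Σfm = 3707, mean = 60.7705
Σfm² = 228809
Σf(m − x̄)² = Σfm² − (Σfm)²/n = 228809 − 3707²/61 = 3532.7869
Sample variance = 3532.7869 / 60 = 58.8798

58.880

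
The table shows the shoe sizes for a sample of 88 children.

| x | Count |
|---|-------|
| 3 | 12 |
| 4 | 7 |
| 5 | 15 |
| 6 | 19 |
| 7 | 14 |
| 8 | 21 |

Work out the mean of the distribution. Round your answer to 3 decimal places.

Values: 3, 4, 5, 6, 7, 8
Σfx = 12×3 + 7×4 + 15×5 + 19×6 + 14×7 + 21×8 = 519
n = Σf = 88
Mean = 519 / 88 = 5.8977

5.898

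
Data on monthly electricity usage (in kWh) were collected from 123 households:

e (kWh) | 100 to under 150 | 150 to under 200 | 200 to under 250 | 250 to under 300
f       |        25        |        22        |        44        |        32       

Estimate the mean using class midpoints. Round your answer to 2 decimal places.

208.74

Midpoints: 125, 175, 225, 275
Σfm = 25×125 + 22×175 + 44×225 + 32×275 = 25675
n = Σf = 123
Mean = 25675 / 123 = 208.7398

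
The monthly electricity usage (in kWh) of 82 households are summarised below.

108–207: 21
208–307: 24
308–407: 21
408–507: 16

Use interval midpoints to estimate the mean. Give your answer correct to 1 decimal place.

296.5

Midpoints: 157.5, 257.5, 357.5, 457.5
Σfm = 21×157.5 + 24×257.5 + 21×357.5 + 16×457.5 = 24315
n = Σf = 82
Mean = 24315 / 82 = 296.5244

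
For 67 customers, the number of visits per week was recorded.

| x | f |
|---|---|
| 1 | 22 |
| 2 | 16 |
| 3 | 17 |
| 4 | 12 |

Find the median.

Cumulative frequencies: 22, 38, 55, 67
n = 67, so the median is the value in position (n+1)/2 = 34.
Position 34 falls at value 2.

2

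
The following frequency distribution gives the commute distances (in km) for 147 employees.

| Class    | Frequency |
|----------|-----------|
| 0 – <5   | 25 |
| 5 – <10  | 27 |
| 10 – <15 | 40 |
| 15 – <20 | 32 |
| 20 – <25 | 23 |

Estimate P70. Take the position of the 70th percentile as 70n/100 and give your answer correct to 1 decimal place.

16.7

Cumulative frequencies: 25, 52, 92, 124, 147
n = 147; position = 70n/100 = 102.9.
This falls in the class 15 – <20: L = 15, F = 92, f = 32, h = 5.
70th percentile ≈ 15 + ((102.9 − 92) / 32) × 5 = 16.7031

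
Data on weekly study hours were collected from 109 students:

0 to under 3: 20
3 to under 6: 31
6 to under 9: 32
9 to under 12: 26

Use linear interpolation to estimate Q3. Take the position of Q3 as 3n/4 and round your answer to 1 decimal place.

Cumulative frequencies: 20, 51, 83, 109
n = 109; position = 3n/4 = 81.75.
This falls in the class 6 to under 9: L = 6, F = 51, f = 32, h = 3.
Upper quartile ≈ 6 + ((81.75 − 51) / 32) × 3 = 8.8828

8.9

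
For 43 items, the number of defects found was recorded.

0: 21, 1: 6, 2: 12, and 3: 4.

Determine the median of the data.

1

Cumulative frequencies: 21, 27, 39, 43
n = 43, so the median is the value in position (n+1)/2 = 22.
Position 22 falls at value 1.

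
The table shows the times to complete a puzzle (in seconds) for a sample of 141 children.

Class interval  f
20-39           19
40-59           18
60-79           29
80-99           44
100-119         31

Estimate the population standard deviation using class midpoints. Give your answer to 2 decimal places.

Midpoints: 29.5, 49.5, 69.5, 89.5, 109.5
n = 141, Σfm = 10799.5, mean = 76.5922
Σfm² = 924865.25
Σf(m − x̄)² = Σfm² − (Σfm)²/n = 924865.25 − 10799.5²/141 = 97707.8014
Population variance = 97707.8014 / 141 = 692.9631
Standard deviation = √692.9631 = 26.3242

26.32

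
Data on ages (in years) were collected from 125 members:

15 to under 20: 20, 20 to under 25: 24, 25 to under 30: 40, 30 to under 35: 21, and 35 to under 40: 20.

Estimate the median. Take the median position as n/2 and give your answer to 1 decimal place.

Cumulative frequencies: 20, 44, 84, 105, 125
n = 125; position = n/2 = 62.5.
This falls in the class 25 to under 30: L = 25, F = 44, f = 40, h = 5.
Median ≈ 25 + ((62.5 − 44) / 40) × 5 = 27.3125

27.3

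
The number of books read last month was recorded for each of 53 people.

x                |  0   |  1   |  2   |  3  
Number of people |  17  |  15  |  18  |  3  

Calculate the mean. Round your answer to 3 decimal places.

1.132

Values: 0, 1, 2, 3
Σfx = 17×0 + 15×1 + 18×2 + 3×3 = 60
n = Σf = 53
Mean = 60 / 53 = 1.1321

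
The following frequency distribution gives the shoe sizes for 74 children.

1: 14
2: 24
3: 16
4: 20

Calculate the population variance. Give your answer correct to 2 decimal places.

Values: 1, 2, 3, 4
n = 74, Σfx = 190, mean = 2.5676
Σfx² = 574
Σf(x − x̄)² = Σfx² − (Σfx)²/n = 574 − 190²/74 = 86.1622
Population variance = 86.1622 / 74 = 1.1644

1.16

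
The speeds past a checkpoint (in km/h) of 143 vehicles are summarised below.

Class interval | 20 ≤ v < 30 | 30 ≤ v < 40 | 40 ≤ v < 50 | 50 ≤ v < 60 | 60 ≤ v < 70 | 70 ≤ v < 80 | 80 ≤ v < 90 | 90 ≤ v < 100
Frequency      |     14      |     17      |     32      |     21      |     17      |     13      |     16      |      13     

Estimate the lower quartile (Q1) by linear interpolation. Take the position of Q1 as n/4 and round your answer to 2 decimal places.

Cumulative frequencies: 14, 31, 63, 84, 101, 114, 130, 143
n = 143; position = n/4 = 35.75.
This falls in the class 40 ≤ v < 50: L = 40, F = 31, f = 32, h = 10.
Lower quartile ≈ 40 + ((35.75 − 31) / 32) × 10 = 41.4844

41.48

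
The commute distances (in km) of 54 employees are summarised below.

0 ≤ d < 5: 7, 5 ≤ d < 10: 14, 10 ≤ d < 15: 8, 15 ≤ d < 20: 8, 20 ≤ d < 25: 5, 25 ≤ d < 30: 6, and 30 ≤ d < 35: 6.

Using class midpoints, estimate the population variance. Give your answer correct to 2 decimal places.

93.07

Midpoints: 2.5, 7.5, 12.5, 17.5, 22.5, 27.5, 32.5
n = 54, Σfm = 835, mean = 15.4630
Σfm² = 17937.5
Σf(m − x̄)² = Σfm² − (Σfm)²/n = 17937.5 − 835²/54 = 5025.9259
Population variance = 5025.9259 / 54 = 93.0727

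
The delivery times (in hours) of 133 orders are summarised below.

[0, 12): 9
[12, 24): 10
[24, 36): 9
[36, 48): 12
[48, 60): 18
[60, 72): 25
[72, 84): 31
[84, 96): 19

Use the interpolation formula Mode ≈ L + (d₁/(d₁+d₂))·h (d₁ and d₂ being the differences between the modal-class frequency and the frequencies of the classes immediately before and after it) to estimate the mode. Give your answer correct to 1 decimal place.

76.0

Modal class: [72, 84) (highest frequency 31).
d₁ = 31 − 25 = 6, d₂ = 31 − 19 = 12
Mode ≈ 72 + (6/(6+12)) × 12 = 72 + 4.0000 = 76.0000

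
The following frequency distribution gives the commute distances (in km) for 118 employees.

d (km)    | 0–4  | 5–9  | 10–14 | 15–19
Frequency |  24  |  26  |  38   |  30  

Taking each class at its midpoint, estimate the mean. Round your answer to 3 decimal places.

10.136

Midpoints: 2, 7, 12, 17
Σfm = 24×2 + 26×7 + 38×12 + 30×17 = 1196
n = Σf = 118
Mean = 1196 / 118 = 10.1356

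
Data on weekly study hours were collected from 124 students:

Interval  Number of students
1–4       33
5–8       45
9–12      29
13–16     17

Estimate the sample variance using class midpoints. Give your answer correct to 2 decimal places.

Midpoints: 2.5, 6.5, 10.5, 14.5
n = 124, Σfm = 926, mean = 7.4677
Σfm² = 8879
Σf(m − x̄)² = Σfm² − (Σfm)²/n = 8879 − 926²/124 = 1963.8710
Sample variance = 1963.8710 / 123 = 15.9664

15.97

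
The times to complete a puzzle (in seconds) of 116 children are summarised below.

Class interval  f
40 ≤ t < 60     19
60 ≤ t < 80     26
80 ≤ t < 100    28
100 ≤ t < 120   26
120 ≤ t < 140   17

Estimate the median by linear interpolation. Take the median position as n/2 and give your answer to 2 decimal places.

89.29

Cumulative frequencies: 19, 45, 73, 99, 116
n = 116; position = n/2 = 58.
This falls in the class 80 ≤ t < 100: L = 80, F = 45, f = 28, h = 20.
Median ≈ 80 + ((58 − 45) / 28) × 20 = 89.2857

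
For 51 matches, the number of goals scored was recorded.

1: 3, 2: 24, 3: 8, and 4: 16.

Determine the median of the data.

Cumulative frequencies: 3, 27, 35, 51
n = 51, so the median is the value in position (n+1)/2 = 26.
Position 26 falls at value 2.

2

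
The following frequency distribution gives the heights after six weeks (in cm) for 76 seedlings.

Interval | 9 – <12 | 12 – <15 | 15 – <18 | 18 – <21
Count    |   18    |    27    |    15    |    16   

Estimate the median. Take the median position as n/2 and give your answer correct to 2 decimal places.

14.22

Cumulative frequencies: 18, 45, 60, 76
n = 76; position = n/2 = 38.
This falls in the class 12 – <15: L = 12, F = 18, f = 27, h = 3.
Median ≈ 12 + ((38 − 18) / 27) × 3 = 14.2222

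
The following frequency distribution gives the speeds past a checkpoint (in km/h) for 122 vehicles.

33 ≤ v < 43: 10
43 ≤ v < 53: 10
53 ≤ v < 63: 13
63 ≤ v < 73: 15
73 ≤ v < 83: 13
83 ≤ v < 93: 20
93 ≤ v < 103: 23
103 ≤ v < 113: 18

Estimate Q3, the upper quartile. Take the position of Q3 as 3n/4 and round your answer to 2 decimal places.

Cumulative frequencies: 10, 20, 33, 48, 61, 81, 104, 122
n = 122; position = 3n/4 = 91.5.
This falls in the class 93 ≤ v < 103: L = 93, F = 81, f = 23, h = 10.
Upper quartile ≈ 93 + ((91.5 − 81) / 23) × 10 = 97.5652

97.57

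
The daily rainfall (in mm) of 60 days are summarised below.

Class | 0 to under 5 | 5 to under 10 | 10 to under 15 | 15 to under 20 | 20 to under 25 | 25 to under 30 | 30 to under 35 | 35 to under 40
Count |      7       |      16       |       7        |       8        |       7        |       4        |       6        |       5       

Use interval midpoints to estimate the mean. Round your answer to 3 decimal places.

16.917

Midpoints: 2.5, 7.5, 12.5, 17.5, 22.5, 27.5, 32.5, 37.5
Σfm = 7×2.5 + 16×7.5 + 7×12.5 + 8×17.5 + 7×22.5 + 4×27.5 + 6×32.5 + 5×37.5 = 1015
n = Σf = 60
Mean = 1015 / 60 = 16.9167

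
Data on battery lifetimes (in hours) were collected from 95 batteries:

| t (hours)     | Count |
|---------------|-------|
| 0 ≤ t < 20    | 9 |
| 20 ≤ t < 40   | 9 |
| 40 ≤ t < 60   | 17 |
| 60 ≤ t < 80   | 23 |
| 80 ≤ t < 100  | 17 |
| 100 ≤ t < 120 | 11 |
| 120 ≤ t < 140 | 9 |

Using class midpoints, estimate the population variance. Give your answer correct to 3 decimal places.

Midpoints: 10, 30, 50, 70, 90, 110, 130
n = 95, Σfm = 6730, mean = 70.8421
Σfm² = 587100
Σf(m − x̄)² = Σfm² − (Σfm)²/n = 587100 − 6730²/95 = 110332.6316
Population variance = 110332.6316 / 95 = 1161.3961

1161.396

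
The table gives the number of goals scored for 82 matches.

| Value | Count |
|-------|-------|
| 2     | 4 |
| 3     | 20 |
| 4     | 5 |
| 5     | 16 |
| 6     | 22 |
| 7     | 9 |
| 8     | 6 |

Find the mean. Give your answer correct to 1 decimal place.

Values: 2, 3, 4, 5, 6, 7, 8
Σfx = 4×2 + 20×3 + 5×4 + 16×5 + 22×6 + 9×7 + 6×8 = 411
n = Σf = 82
Mean = 411 / 82 = 5.0122

5.0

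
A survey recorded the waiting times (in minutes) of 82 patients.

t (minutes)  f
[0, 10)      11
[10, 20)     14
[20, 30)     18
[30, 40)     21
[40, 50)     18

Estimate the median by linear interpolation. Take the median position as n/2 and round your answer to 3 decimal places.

Cumulative frequencies: 11, 25, 43, 64, 82
n = 82; position = n/2 = 41.
This falls in the class [20, 30): L = 20, F = 25, f = 18, h = 10.
Median ≈ 20 + ((41 − 25) / 18) × 10 = 28.8889

28.889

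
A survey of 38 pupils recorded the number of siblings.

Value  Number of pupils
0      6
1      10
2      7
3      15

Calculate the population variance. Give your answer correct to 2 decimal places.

1.26

Values: 0, 1, 2, 3
n = 38, Σfx = 69, mean = 1.8158
Σfx² = 173
Σf(x − x̄)² = Σfx² − (Σfx)²/n = 173 − 69²/38 = 47.7105
Population variance = 47.7105 / 38 = 1.2555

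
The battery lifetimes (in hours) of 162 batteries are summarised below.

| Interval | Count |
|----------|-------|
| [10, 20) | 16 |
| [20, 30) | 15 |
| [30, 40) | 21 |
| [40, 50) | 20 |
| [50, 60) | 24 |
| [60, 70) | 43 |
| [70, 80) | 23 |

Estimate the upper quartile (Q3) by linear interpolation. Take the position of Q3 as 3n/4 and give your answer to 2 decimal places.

65.93

Cumulative frequencies: 16, 31, 52, 72, 96, 139, 162
n = 162; position = 3n/4 = 121.5.
This falls in the class [60, 70): L = 60, F = 96, f = 43, h = 10.
Upper quartile ≈ 60 + ((121.5 − 96) / 43) × 10 = 65.9302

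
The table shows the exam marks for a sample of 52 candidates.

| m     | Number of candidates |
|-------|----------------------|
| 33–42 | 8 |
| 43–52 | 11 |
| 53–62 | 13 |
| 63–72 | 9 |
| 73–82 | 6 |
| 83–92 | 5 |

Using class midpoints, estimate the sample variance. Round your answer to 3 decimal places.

Midpoints: 37.5, 47.5, 57.5, 67.5, 77.5, 87.5
n = 52, Σfm = 3080, mean = 59.2308
Σfm² = 194375
Σf(m − x̄)² = Σfm² − (Σfm)²/n = 194375 − 3080²/52 = 11944.2308
Sample variance = 11944.2308 / 51 = 234.2006

234.201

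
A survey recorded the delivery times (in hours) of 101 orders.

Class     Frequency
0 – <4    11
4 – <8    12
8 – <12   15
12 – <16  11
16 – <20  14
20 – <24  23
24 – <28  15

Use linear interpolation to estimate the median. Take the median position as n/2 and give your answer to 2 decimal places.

Cumulative frequencies: 11, 23, 38, 49, 63, 86, 101
n = 101; position = n/2 = 50.5.
This falls in the class 16 – <20: L = 16, F = 49, f = 14, h = 4.
Median ≈ 16 + ((50.5 − 49) / 14) × 4 = 16.4286

16.43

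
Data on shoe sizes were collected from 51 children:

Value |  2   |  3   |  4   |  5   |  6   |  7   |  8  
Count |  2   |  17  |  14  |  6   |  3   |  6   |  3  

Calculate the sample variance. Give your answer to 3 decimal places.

2.727

Values: 2, 3, 4, 5, 6, 7, 8
n = 51, Σfx = 225, mean = 4.4118
Σfx² = 1129
Σf(x − x̄)² = Σfx² − (Σfx)²/n = 1129 − 225²/51 = 136.3529
Sample variance = 136.3529 / 50 = 2.7271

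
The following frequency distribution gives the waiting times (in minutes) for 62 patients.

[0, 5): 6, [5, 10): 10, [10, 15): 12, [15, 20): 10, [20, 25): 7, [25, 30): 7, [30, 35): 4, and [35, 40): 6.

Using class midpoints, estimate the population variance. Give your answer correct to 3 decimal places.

Midpoints: 2.5, 7.5, 12.5, 17.5, 22.5, 27.5, 32.5, 37.5
n = 62, Σfm = 1120, mean = 18.0645
Σfm² = 27037.5
Σf(m − x̄)² = Σfm² − (Σfm)²/n = 27037.5 − 1120²/62 = 6805.2419
Population variance = 6805.2419 / 62 = 109.7620

109.762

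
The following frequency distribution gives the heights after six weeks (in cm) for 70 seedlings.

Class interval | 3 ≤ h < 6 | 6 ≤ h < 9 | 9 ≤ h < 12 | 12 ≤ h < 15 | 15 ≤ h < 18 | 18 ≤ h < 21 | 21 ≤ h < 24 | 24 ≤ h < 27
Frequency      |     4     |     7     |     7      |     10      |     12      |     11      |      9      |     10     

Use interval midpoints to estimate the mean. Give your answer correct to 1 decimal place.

Midpoints: 4.5, 7.5, 10.5, 13.5, 16.5, 19.5, 22.5, 25.5
Σfm = 4×4.5 + 7×7.5 + 7×10.5 + 10×13.5 + 12×16.5 + 11×19.5 + 9×22.5 + 10×25.5 = 1149
n = Σf = 70
Mean = 1149 / 70 = 16.4143

16.4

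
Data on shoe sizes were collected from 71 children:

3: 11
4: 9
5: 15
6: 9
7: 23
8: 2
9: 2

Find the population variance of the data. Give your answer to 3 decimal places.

2.587

Values: 3, 4, 5, 6, 7, 8, 9
n = 71, Σfx = 393, mean = 5.5352
Σfx² = 2359
Σf(x − x̄)² = Σfx² − (Σfx)²/n = 2359 − 393²/71 = 183.6620
Population variance = 183.6620 / 71 = 2.5868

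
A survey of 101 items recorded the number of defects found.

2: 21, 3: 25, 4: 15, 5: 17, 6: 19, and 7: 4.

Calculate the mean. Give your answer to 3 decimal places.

Values: 2, 3, 4, 5, 6, 7
Σfx = 21×2 + 25×3 + 15×4 + 17×5 + 19×6 + 4×7 = 404
n = Σf = 101
Mean = 404 / 101 = 4.0000

4.000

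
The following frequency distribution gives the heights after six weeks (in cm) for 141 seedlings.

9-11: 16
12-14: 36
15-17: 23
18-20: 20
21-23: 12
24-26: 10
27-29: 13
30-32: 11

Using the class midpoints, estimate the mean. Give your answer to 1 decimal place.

18.4

Midpoints: 10, 13, 16, 19, 22, 25, 28, 31
Σfm = 16×10 + 36×13 + 23×16 + 20×19 + 12×22 + 10×25 + 13×28 + 11×31 = 2595
n = Σf = 141
Mean = 2595 / 141 = 18.4043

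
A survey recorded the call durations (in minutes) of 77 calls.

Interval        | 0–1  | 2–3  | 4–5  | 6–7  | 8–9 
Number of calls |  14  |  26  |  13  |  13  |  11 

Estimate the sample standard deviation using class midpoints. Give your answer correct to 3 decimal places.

2.659

Midpoints: 0.5, 2.5, 4.5, 6.5, 8.5
n = 77, Σfm = 308.5, mean = 4.0065
Σfm² = 1773.25
Σf(m − x̄)² = Σfm² − (Σfm)²/n = 1773.25 − 308.5²/77 = 537.2468
Sample variance = 537.2468 / 76 = 7.0690
Standard deviation = √7.0690 = 2.6588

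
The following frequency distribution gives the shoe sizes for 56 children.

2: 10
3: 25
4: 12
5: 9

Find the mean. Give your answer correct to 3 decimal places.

Values: 2, 3, 4, 5
Σfx = 10×2 + 25×3 + 12×4 + 9×5 = 188
n = Σf = 56
Mean = 188 / 56 = 3.3571

3.357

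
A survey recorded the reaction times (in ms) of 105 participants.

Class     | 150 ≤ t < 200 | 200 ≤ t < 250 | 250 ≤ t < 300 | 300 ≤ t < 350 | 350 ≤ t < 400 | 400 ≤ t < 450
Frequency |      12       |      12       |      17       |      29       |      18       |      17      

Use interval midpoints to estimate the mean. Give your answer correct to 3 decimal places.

Midpoints: 175, 225, 275, 325, 375, 425
Σfm = 12×175 + 12×225 + 17×275 + 29×325 + 18×375 + 17×425 = 32875
n = Σf = 105
Mean = 32875 / 105 = 313.0952

313.095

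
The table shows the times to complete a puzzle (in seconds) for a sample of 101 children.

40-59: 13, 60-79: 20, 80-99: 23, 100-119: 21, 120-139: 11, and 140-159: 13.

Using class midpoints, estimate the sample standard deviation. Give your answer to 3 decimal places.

31.059

Midpoints: 49.5, 69.5, 89.5, 109.5, 129.5, 149.5
n = 101, Σfm = 9759.5, mean = 96.6287
Σfm² = 1039515.25
Σf(m − x̄)² = Σfm² − (Σfm)²/n = 1039515.25 − 9759.5²/101 = 96467.3267
Sample variance = 96467.3267 / 100 = 964.6733
Standard deviation = √964.6733 = 31.0592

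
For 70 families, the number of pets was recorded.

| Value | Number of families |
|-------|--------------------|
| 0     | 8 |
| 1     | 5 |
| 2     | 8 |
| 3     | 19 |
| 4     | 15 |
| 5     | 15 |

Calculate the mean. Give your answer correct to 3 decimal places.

3.043

Values: 0, 1, 2, 3, 4, 5
Σfx = 8×0 + 5×1 + 8×2 + 19×3 + 15×4 + 15×5 = 213
n = Σf = 70
Mean = 213 / 70 = 3.0429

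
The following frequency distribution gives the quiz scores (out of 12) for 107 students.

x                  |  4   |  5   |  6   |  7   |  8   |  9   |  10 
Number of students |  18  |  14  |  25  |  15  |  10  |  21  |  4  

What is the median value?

6

Cumulative frequencies: 18, 32, 57, 72, 82, 103, 107
n = 107, so the median is the value in position (n+1)/2 = 54.
Position 54 falls at value 6.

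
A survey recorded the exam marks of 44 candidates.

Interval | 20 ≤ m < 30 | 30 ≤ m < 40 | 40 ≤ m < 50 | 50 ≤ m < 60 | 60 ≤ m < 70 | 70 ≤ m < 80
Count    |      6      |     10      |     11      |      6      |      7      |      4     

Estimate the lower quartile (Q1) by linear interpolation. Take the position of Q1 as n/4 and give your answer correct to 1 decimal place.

Cumulative frequencies: 6, 16, 27, 33, 40, 44
n = 44; position = n/4 = 11.
This falls in the class 30 ≤ m < 40: L = 30, F = 6, f = 10, h = 10.
Lower quartile ≈ 30 + ((11 − 6) / 10) × 10 = 35.0000

35.0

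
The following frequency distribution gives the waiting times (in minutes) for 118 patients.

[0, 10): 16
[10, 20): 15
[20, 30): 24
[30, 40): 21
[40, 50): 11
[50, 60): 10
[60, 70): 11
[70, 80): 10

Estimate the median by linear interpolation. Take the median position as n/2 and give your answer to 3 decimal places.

31.905

Cumulative frequencies: 16, 31, 55, 76, 87, 97, 108, 118
n = 118; position = n/2 = 59.
This falls in the class [30, 40): L = 30, F = 55, f = 21, h = 10.
Median ≈ 30 + ((59 − 55) / 21) × 10 = 31.9048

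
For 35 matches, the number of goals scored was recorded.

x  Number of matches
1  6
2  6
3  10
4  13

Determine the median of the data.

3

Cumulative frequencies: 6, 12, 22, 35
n = 35, so the median is the value in position (n+1)/2 = 18.
Position 18 falls at value 3.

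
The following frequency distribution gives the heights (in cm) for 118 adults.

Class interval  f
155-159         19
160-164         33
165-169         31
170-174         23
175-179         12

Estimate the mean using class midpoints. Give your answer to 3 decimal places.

Midpoints: 157, 162, 167, 172, 177
Σfm = 19×157 + 33×162 + 31×167 + 23×172 + 12×177 = 19586
n = Σf = 118
Mean = 19586 / 118 = 165.9831

165.983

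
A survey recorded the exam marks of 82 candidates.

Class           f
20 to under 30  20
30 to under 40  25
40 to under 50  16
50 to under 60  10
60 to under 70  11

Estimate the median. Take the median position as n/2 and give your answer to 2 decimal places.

38.40

Cumulative frequencies: 20, 45, 61, 71, 82
n = 82; position = n/2 = 41.
This falls in the class 30 to under 40: L = 30, F = 20, f = 25, h = 10.
Median ≈ 30 + ((41 − 20) / 25) × 10 = 38.4000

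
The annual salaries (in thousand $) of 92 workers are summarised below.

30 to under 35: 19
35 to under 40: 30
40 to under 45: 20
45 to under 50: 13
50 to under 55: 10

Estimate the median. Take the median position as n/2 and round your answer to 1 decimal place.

Cumulative frequencies: 19, 49, 69, 82, 92
n = 92; position = n/2 = 46.
This falls in the class 35 to under 40: L = 35, F = 19, f = 30, h = 5.
Median ≈ 35 + ((46 − 19) / 30) × 5 = 39.5000

39.5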